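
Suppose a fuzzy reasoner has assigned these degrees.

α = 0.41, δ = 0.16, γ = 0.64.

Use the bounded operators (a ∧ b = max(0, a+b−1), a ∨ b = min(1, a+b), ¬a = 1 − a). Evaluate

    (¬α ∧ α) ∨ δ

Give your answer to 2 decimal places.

¬α = 1 − 0.41 = 0.59
¬α ∧ α = max(0, a+b−1) on (0.59, 0.41) = 0.00
(¬α ∧ α) ∨ δ = min(1, a+b) on (0.00, 0.16) = 0.16

0.16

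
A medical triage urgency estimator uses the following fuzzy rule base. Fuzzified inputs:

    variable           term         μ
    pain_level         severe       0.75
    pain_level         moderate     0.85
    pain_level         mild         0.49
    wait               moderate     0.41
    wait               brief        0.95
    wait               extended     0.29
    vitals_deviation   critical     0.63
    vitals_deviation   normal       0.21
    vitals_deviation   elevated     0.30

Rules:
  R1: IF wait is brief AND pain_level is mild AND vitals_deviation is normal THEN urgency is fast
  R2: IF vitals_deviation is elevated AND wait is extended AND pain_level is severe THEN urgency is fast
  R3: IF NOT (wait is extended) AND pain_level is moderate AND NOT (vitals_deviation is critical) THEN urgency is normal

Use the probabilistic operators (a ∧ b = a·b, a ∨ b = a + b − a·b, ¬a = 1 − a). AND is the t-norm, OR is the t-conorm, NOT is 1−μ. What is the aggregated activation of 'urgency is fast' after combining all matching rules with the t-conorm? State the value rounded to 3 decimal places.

R1: brief=0.95, mild=0.49, normal=0.21; AND[a·b] → w = 0.0978
R2: elevated=0.30, extended=0.29, severe=0.75; AND[a·b] → w = 0.0653
R3: ¬extended=1−0.29=0.71, moderate=0.85, ¬critical=1−0.63=0.37; AND[a·b] → w = 0.2233
Rules with consequent 'fast': {R1, R2} → strengths 0.0978, 0.0653
Aggregate via t-conorm [a + b − a·b]: 0.1566

0.157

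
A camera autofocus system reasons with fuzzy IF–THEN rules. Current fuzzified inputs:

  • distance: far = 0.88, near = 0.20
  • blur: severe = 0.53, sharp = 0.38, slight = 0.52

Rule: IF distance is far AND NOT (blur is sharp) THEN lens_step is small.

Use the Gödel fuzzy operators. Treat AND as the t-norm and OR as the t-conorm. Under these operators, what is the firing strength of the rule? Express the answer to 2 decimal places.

firing strength: far=0.88, ¬sharp=1−0.38=0.62; AND[min(a, b)] → w = 0.62

0.62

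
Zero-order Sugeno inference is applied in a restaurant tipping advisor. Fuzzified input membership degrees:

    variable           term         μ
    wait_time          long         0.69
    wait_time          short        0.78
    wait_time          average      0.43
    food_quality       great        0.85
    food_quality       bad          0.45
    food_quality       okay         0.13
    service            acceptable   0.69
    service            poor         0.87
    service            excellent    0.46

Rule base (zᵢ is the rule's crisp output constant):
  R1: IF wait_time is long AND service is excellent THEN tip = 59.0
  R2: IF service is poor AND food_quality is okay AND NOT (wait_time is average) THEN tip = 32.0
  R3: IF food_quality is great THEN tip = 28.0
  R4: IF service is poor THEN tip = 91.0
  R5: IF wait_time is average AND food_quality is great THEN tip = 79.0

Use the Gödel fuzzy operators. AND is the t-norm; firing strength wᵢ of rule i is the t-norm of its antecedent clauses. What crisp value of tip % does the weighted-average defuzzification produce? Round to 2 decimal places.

61.40

R1 (z=59.0): long=0.69, excellent=0.46; AND[min(a, b)] → w = 0.46
R2 (z=32.0): poor=0.87, okay=0.13, ¬average=1−0.43=0.57; AND[min(a, b)] → w = 0.13
R3 (z=28.0): great=0.85 → w = 0.85
R4 (z=91.0): poor=0.87 → w = 0.87
R5 (z=79.0): average=0.43, great=0.85; AND[min(a, b)] → w = 0.43
Weighted average = (0.46·59.0 + 0.13·32.0 + 0.85·28.0 + 0.87·91.0 + 0.43·79.0) / (0.46 + 0.13 + 0.85 + 0.87 + 0.43)
  = 168.2400 / 2.7400 = 61.40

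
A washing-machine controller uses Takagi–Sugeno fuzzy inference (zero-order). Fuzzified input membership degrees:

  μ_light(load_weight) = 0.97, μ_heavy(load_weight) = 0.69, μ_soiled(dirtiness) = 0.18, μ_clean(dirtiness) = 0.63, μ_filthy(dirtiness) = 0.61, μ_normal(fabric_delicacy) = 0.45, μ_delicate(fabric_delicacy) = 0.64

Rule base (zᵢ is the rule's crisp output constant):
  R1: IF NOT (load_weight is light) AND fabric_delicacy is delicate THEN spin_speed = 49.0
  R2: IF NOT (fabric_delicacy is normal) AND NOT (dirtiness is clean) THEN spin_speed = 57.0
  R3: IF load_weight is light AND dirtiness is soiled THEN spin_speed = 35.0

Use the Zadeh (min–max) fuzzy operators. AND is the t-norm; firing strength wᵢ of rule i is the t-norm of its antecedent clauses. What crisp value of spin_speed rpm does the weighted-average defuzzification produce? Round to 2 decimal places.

49.76

R1 (z=49.0): ¬light=1−0.97=0.03, delicate=0.64; AND[min(a, b)] → w = 0.03
R2 (z=57.0): ¬normal=1−0.45=0.55, ¬clean=1−0.63=0.37; AND[min(a, b)] → w = 0.37
R3 (z=35.0): light=0.97, soiled=0.18; AND[min(a, b)] → w = 0.18
Weighted average = (0.03·49.0 + 0.37·57.0 + 0.18·35.0) / (0.03 + 0.37 + 0.18)
  = 28.8600 / 0.5800 = 49.76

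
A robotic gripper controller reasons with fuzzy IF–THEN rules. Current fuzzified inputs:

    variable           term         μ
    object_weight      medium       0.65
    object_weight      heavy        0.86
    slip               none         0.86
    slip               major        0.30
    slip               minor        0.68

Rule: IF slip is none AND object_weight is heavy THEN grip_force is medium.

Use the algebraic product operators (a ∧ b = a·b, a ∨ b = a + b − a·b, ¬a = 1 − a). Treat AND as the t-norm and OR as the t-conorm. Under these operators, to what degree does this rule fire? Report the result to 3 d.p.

firing strength: none=0.86, heavy=0.86; AND[a·b] → w = 0.7396

0.740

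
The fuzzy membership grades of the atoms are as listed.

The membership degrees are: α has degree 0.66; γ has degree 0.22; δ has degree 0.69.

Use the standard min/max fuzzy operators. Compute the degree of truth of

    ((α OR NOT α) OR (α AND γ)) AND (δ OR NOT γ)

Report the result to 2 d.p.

0.66

NOT α = 1 − 0.66 = 0.34
α OR NOT α = max(a, b) on (0.66, 0.34) = 0.66
α AND γ = min(a, b) on (0.66, 0.22) = 0.22
(α OR NOT α) OR (α AND γ) = max(a, b) on (0.66, 0.22) = 0.66
NOT γ = 1 − 0.22 = 0.78
δ OR NOT γ = max(a, b) on (0.69, 0.78) = 0.78
((α OR NOT α) OR (α AND γ)) AND (δ OR NOT γ) = min(a, b) on (0.66, 0.78) = 0.66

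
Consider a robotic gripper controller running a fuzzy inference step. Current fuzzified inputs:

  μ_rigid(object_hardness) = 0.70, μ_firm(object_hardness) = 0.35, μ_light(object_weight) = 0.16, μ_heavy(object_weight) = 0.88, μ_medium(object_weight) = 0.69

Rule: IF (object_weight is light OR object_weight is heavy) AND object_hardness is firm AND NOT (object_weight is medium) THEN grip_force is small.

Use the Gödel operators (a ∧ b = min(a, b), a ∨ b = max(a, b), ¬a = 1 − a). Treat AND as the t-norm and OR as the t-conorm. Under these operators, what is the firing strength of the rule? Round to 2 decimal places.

firing strength: (light=0.16 OR heavy=0.88) = 0.88; AND[min(a, b)] with firm=0.35, ¬medium=1−0.69=0.31 → w = 0.31

0.31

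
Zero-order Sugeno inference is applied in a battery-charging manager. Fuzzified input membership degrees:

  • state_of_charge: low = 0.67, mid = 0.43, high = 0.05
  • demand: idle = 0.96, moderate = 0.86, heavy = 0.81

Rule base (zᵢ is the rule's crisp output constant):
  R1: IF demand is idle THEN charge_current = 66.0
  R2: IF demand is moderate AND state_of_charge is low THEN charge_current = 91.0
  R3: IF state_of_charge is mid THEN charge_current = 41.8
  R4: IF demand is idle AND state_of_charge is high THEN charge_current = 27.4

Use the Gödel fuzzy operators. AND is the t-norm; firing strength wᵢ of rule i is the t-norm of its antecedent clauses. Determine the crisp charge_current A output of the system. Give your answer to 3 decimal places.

68.092

R1 (z=66.0): idle=0.96 → w = 0.96
R2 (z=91.0): moderate=0.86, low=0.67; AND[min(a, b)] → w = 0.67
R3 (z=41.8): mid=0.43 → w = 0.43
R4 (z=27.4): idle=0.96, high=0.05; AND[min(a, b)] → w = 0.05
Weighted average = (0.96·66.0 + 0.67·91.0 + 0.43·41.8 + 0.05·27.4) / (0.96 + 0.67 + 0.43 + 0.05)
  = 143.6740 / 2.1100 = 68.092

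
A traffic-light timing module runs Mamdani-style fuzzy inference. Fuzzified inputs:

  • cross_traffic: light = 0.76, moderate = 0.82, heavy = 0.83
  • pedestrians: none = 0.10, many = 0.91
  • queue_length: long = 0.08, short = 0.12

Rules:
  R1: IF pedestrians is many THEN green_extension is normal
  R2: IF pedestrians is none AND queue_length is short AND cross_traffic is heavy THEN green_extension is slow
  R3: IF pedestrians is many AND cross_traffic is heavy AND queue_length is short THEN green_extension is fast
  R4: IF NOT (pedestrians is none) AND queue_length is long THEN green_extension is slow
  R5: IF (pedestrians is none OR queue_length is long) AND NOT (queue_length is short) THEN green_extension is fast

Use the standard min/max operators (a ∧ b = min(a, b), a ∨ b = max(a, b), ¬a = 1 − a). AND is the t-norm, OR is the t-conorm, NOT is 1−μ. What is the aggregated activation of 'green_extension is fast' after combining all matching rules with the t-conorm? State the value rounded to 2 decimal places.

R1: many=0.91 → w = 0.91
R2: none=0.10, short=0.12, heavy=0.83; AND[min(a, b)] → w = 0.10
R3: many=0.91, heavy=0.83, short=0.12; AND[min(a, b)] → w = 0.12
R4: ¬none=1−0.10=0.90, long=0.08; AND[min(a, b)] → w = 0.08
R5: (none=0.10 OR long=0.08) = 0.10; AND[min(a, b)] with ¬short=1−0.12=0.88 → w = 0.10
Rules with consequent 'fast': {R3, R5} → strengths 0.12, 0.10
Aggregate via t-conorm [max(a, b)]: 0.12

0.12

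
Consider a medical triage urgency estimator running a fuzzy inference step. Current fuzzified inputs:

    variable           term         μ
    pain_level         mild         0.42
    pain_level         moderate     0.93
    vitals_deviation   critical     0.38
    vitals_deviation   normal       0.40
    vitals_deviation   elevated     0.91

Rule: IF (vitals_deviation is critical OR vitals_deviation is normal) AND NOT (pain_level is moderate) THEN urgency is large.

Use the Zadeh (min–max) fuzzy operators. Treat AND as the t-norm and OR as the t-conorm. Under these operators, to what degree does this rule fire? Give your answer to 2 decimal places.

0.07

firing strength: (critical=0.38 OR normal=0.40) = 0.40; AND[min(a, b)] with ¬moderate=1−0.93=0.07 → w = 0.07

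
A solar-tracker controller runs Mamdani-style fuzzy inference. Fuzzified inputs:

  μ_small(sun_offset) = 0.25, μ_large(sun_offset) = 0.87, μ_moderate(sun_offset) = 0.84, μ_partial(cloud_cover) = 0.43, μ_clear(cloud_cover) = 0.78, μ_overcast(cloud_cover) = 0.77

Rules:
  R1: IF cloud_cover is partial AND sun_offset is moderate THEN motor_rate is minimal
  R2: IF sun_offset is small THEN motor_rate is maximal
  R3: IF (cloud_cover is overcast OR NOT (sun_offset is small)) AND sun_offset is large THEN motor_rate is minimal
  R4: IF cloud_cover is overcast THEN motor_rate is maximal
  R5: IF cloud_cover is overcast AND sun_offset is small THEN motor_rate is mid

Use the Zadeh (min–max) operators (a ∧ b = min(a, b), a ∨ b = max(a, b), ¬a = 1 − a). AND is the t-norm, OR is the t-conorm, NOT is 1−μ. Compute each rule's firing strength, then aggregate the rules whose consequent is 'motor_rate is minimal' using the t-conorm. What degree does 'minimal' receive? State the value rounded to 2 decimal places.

R1: partial=0.43, moderate=0.84; AND[min(a, b)] → w = 0.43
R2: small=0.25 → w = 0.25
R3: (overcast=0.77 OR ¬small=1−0.25=0.75) = 0.77; AND[min(a, b)] with large=0.87 → w = 0.77
R4: overcast=0.77 → w = 0.77
R5: overcast=0.77, small=0.25; AND[min(a, b)] → w = 0.25
Rules with consequent 'minimal': {R1, R3} → strengths 0.43, 0.77
Aggregate via t-conorm [max(a, b)]: 0.77

0.77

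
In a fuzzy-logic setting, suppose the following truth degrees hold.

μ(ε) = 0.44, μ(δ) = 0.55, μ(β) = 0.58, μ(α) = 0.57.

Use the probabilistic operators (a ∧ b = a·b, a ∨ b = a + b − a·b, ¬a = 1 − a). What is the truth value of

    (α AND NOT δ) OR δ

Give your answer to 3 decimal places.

NOT δ = 1 − 0.5500 = 0.4500
α AND NOT δ = a·b on (0.5700, 0.4500) = 0.2565
(α AND NOT δ) OR δ = a + b − a·b on (0.2565, 0.5500) = 0.6654

0.665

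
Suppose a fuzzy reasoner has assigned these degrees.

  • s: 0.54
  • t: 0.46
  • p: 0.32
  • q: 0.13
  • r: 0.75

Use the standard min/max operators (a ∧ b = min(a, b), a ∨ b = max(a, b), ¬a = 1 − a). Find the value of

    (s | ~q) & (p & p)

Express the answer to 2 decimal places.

~q = 1 − 0.13 = 0.87
s | ~q = max(a, b) on (0.54, 0.87) = 0.87
p & p = min(a, b) on (0.32, 0.32) = 0.32
(s | ~q) & (p & p) = min(a, b) on (0.87, 0.32) = 0.32

0.32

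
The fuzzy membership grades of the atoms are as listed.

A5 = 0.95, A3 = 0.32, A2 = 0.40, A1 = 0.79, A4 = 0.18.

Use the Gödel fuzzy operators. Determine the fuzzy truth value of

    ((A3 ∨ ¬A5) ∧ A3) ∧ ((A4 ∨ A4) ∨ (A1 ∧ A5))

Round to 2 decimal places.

¬A5 = 1 − 0.95 = 0.05
A3 ∨ ¬A5 = max(a, b) on (0.32, 0.05) = 0.32
(A3 ∨ ¬A5) ∧ A3 = min(a, b) on (0.32, 0.32) = 0.32
A4 ∨ A4 = max(a, b) on (0.18, 0.18) = 0.18
A1 ∧ A5 = min(a, b) on (0.79, 0.95) = 0.79
(A4 ∨ A4) ∨ (A1 ∧ A5) = max(a, b) on (0.18, 0.79) = 0.79
((A3 ∨ ¬A5) ∧ A3) ∧ ((A4 ∨ A4) ∨ (A1 ∧ A5)) = min(a, b) on (0.32, 0.79) = 0.32

0.32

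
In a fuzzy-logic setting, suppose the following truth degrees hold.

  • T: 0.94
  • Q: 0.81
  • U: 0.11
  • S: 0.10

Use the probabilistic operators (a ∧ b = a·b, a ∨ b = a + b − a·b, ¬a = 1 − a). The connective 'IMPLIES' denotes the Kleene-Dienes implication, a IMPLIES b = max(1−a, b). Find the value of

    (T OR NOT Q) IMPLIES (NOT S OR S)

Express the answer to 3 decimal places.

0.910

NOT Q = 1 − 0.8100 = 0.1900
T OR NOT Q = a + b − a·b on (0.9400, 0.1900) = 0.9514
NOT S = 1 − 0.1000 = 0.9000
NOT S OR S = a + b − a·b on (0.9000, 0.1000) = 0.9100
(T OR NOT Q) IMPLIES (NOT S OR S)  [Kleene-Dienes: max(1−a, b)] with a=0.9514, b=0.9100 → 0.9100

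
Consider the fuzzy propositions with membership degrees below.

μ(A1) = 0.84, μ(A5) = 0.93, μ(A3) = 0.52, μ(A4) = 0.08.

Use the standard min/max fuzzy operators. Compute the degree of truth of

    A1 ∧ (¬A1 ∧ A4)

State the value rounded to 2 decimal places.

¬A1 = 1 − 0.84 = 0.16
¬A1 ∧ A4 = min(a, b) on (0.16, 0.08) = 0.08
A1 ∧ (¬A1 ∧ A4) = min(a, b) on (0.84, 0.08) = 0.08

0.08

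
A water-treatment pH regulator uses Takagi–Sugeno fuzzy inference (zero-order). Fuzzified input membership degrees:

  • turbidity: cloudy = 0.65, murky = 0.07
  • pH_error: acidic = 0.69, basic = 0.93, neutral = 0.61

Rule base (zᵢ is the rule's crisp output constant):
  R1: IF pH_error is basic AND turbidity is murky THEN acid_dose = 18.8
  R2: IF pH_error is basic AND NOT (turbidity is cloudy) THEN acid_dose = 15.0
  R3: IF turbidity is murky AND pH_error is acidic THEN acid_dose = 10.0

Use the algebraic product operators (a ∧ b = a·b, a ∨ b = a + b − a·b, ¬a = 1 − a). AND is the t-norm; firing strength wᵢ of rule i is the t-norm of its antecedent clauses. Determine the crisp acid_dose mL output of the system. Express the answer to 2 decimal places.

R1 (z=18.8): basic=0.93, murky=0.07; AND[a·b] → w = 0.0651
R2 (z=15.0): basic=0.93, ¬cloudy=1−0.65=0.35; AND[a·b] → w = 0.3255
R3 (z=10.0): murky=0.07, acidic=0.69; AND[a·b] → w = 0.0483
Weighted average = (0.0651·18.8 + 0.3255·15.0 + 0.0483·10.0) / (0.0651 + 0.3255 + 0.0483)
  = 6.5894 / 0.4389 = 15.01

15.01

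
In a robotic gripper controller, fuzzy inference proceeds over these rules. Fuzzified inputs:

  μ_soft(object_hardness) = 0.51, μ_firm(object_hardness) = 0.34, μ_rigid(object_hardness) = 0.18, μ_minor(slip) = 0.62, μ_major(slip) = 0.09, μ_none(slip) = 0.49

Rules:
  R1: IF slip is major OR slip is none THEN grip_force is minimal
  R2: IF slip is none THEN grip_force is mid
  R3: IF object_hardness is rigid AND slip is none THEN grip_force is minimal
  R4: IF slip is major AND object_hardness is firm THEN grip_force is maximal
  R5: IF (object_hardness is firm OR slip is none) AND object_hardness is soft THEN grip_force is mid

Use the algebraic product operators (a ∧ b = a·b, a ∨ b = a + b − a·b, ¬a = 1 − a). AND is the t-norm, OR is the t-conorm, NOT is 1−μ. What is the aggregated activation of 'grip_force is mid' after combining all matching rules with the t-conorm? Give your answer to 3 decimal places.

R1: major=0.09, none=0.49; OR[a + b − a·b] → w = 0.5359
R2: none=0.49 → w = 0.4900
R3: rigid=0.18, none=0.49; AND[a·b] → w = 0.0882
R4: major=0.09, firm=0.34; AND[a·b] → w = 0.0306
R5: (firm=0.34 OR none=0.49) = 0.6634; AND[a·b] with soft=0.51 → w = 0.3383
Rules with consequent 'mid': {R2, R5} → strengths 0.4900, 0.3383
Aggregate via t-conorm [a + b − a·b]: 0.6626

0.663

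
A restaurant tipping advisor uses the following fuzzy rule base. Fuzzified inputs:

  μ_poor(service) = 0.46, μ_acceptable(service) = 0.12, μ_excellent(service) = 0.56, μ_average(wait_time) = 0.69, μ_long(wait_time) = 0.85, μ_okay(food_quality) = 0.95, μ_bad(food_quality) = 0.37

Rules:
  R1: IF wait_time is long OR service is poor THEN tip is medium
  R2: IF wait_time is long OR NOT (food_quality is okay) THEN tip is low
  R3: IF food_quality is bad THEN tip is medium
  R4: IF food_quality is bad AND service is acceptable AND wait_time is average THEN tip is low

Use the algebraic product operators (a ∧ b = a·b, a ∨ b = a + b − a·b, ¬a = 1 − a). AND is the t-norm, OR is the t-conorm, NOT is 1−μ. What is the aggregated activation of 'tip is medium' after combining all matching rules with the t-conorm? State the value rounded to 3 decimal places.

R1: long=0.85, poor=0.46; OR[a + b − a·b] → w = 0.9190
R2: long=0.85, ¬okay=1−0.95=0.05; OR[a + b − a·b] → w = 0.8575
R3: bad=0.37 → w = 0.3700
R4: bad=0.37, acceptable=0.12, average=0.69; AND[a·b] → w = 0.0306
Rules with consequent 'medium': {R1, R3} → strengths 0.9190, 0.3700
Aggregate via t-conorm [a + b − a·b]: 0.9490

0.949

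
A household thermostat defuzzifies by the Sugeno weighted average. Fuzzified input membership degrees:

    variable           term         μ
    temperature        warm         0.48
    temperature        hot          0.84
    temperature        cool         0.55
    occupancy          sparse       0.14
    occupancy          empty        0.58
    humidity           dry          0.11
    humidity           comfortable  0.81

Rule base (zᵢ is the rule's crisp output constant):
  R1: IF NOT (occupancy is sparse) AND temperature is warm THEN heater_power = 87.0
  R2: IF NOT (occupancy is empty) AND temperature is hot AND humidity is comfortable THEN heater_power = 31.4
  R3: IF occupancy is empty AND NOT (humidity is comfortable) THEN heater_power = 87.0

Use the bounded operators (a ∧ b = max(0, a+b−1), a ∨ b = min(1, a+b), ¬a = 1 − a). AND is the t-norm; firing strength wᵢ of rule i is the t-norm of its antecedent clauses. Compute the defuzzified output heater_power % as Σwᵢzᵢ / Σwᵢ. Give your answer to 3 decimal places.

R1 (z=87.0): ¬sparse=1−0.14=0.86, warm=0.48; AND[max(0, a+b−1)] → w = 0.34
R2 (z=31.4): ¬empty=1−0.58=0.42, hot=0.84, comfortable=0.81; AND[max(0, a+b−1)] → w = 0.07
R3 (z=87.0): empty=0.58, ¬comfortable=1−0.81=0.19; AND[max(0, a+b−1)] → w = 0.00
Weighted average = (0.34·87.0 + 0.07·31.4 + 0.00·87.0) / (0.34 + 0.07 + 0.00)
  = 31.7780 / 0.4100 = 77.507

77.507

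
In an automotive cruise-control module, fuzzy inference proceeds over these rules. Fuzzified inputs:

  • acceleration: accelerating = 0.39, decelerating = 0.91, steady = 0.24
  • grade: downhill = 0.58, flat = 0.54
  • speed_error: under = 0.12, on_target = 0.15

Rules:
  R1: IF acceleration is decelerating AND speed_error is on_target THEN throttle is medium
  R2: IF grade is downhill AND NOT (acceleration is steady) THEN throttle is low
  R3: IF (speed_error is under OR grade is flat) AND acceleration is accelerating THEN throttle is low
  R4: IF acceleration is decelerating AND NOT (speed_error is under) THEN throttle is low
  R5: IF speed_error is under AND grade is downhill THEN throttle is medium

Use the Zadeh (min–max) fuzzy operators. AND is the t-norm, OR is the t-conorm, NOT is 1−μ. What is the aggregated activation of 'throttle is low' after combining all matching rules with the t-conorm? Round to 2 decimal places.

0.88

R1: decelerating=0.91, on_target=0.15; AND[min(a, b)] → w = 0.15
R2: downhill=0.58, ¬steady=1−0.24=0.76; AND[min(a, b)] → w = 0.58
R3: (under=0.12 OR flat=0.54) = 0.54; AND[min(a, b)] with accelerating=0.39 → w = 0.39
R4: decelerating=0.91, ¬under=1−0.12=0.88; AND[min(a, b)] → w = 0.88
R5: under=0.12, downhill=0.58; AND[min(a, b)] → w = 0.12
Rules with consequent 'low': {R2, R3, R4} → strengths 0.58, 0.39, 0.88
Aggregate via t-conorm [max(a, b)]: 0.88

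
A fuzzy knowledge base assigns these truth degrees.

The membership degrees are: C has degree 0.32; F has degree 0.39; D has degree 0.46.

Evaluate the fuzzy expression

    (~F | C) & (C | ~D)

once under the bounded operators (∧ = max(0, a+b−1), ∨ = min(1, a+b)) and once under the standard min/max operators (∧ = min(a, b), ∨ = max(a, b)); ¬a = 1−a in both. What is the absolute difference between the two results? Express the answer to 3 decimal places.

0.250

Under bounded:
  ~F = 1 − 0.39 = 0.61
  ~F | C = min(1, a+b) on (0.61, 0.32) = 0.93
  ~D = 1 − 0.46 = 0.54
  C | ~D = min(1, a+b) on (0.32, 0.54) = 0.86
  (~F | C) & (C | ~D) = max(0, a+b−1) on (0.93, 0.86) = 0.79
  → value = 0.7900
Under standard min/max:
  ~F = 1 − 0.39 = 0.61
  ~F | C = max(a, b) on (0.61, 0.32) = 0.61
  ~D = 1 − 0.46 = 0.54
  C | ~D = max(a, b) on (0.32, 0.54) = 0.54
  (~F | C) & (C | ~D) = min(a, b) on (0.61, 0.54) = 0.54
  → value = 0.5400
|0.7900 − 0.5400| = 0.250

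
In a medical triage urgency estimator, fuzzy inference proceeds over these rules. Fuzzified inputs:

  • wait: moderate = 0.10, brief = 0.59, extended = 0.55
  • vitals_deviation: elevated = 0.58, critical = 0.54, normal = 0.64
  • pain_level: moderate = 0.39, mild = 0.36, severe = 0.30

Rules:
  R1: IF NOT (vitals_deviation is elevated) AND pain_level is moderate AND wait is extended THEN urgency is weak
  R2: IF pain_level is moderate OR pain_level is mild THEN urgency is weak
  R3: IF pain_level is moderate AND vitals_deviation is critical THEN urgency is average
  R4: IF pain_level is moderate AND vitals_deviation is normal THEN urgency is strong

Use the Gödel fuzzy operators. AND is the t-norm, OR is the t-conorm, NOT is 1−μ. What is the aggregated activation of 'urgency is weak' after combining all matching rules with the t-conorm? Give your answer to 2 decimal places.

R1: ¬elevated=1−0.58=0.42, moderate=0.39, extended=0.55; AND[min(a, b)] → w = 0.39
R2: moderate=0.39, mild=0.36; OR[max(a, b)] → w = 0.39
R3: moderate=0.39, critical=0.54; AND[min(a, b)] → w = 0.39
R4: moderate=0.39, normal=0.64; AND[min(a, b)] → w = 0.39
Rules with consequent 'weak': {R1, R2} → strengths 0.39, 0.39
Aggregate via t-conorm [max(a, b)]: 0.39

0.39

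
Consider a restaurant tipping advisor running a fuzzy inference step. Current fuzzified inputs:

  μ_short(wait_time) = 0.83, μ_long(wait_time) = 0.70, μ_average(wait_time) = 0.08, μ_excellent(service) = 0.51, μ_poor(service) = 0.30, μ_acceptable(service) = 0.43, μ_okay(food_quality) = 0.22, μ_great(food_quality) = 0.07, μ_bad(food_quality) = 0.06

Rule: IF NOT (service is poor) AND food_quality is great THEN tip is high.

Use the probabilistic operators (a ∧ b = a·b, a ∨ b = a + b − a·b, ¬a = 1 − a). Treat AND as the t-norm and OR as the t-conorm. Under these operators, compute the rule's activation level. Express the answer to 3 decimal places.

0.049

firing strength: ¬poor=1−0.30=0.70, great=0.07; AND[a·b] → w = 0.0490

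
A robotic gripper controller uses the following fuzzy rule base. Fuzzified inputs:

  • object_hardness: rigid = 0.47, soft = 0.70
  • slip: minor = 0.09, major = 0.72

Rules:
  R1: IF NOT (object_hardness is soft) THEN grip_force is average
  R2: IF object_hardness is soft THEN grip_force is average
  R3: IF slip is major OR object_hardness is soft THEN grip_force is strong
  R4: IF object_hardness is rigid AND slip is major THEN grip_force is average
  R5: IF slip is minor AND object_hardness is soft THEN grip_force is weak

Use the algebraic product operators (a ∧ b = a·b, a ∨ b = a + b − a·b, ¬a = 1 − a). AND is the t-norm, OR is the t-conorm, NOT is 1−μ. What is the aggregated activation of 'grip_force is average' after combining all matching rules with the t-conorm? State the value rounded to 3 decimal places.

0.861

R1: ¬soft=1−0.70=0.30 → w = 0.3000
R2: soft=0.70 → w = 0.7000
R3: major=0.72, soft=0.70; OR[a + b − a·b] → w = 0.9160
R4: rigid=0.47, major=0.72; AND[a·b] → w = 0.3384
R5: minor=0.09, soft=0.70; AND[a·b] → w = 0.0630
Rules with consequent 'average': {R1, R2, R4} → strengths 0.3000, 0.7000, 0.3384
Aggregate via t-conorm [a + b − a·b]: 0.8611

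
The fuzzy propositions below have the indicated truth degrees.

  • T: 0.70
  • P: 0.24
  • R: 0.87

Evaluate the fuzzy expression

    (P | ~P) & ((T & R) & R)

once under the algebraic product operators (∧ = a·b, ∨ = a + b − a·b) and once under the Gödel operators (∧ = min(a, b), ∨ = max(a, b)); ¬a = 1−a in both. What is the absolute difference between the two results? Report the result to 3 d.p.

0.267

Under algebraic product:
  ~P = 1 − 0.2400 = 0.7600
  P | ~P = a + b − a·b on (0.2400, 0.7600) = 0.8176
  T & R = a·b on (0.7000, 0.8700) = 0.6090
  (T & R) & R = a·b on (0.6090, 0.8700) = 0.5298
  (P | ~P) & ((T & R) & R) = a·b on (0.8176, 0.5298) = 0.4332
  → value = 0.4332
Under Gödel:
  ~P = 1 − 0.24 = 0.76
  P | ~P = max(a, b) on (0.24, 0.76) = 0.76
  T & R = min(a, b) on (0.70, 0.87) = 0.70
  (T & R) & R = min(a, b) on (0.70, 0.87) = 0.70
  (P | ~P) & ((T & R) & R) = min(a, b) on (0.76, 0.70) = 0.70
  → value = 0.7000
|0.4332 − 0.7000| = 0.267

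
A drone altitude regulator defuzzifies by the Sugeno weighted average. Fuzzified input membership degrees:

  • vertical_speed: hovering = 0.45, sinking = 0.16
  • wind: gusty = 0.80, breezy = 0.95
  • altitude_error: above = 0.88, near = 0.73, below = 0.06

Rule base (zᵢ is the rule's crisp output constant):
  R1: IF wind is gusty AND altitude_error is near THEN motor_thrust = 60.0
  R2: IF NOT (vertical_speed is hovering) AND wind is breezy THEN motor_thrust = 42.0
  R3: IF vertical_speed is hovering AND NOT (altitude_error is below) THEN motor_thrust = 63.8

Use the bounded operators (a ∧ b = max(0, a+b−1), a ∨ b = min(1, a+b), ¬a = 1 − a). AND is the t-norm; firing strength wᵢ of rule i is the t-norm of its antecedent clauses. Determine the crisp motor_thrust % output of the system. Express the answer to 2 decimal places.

R1 (z=60.0): gusty=0.80, near=0.73; AND[max(0, a+b−1)] → w = 0.53
R2 (z=42.0): ¬hovering=1−0.45=0.55, breezy=0.95; AND[max(0, a+b−1)] → w = 0.50
R3 (z=63.8): hovering=0.45, ¬below=1−0.06=0.94; AND[max(0, a+b−1)] → w = 0.39
Weighted average = (0.53·60.0 + 0.50·42.0 + 0.39·63.8) / (0.53 + 0.50 + 0.39)
  = 77.6820 / 1.4200 = 54.71

54.71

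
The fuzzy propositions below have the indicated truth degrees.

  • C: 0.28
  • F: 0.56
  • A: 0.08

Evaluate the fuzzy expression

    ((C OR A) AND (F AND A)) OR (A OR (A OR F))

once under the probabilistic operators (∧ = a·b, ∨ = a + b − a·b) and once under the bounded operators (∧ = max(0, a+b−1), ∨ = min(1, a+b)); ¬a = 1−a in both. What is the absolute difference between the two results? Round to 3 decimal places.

0.087

Under probabilistic:
  C OR A = a + b − a·b on (0.2800, 0.0800) = 0.3376
  F AND A = a·b on (0.5600, 0.0800) = 0.0448
  (C OR A) AND (F AND A) = a·b on (0.3376, 0.0448) = 0.0151
  A OR F = a + b − a·b on (0.0800, 0.5600) = 0.5952
  A OR (A OR F) = a + b − a·b on (0.0800, 0.5952) = 0.6276
  ((C OR A) AND (F AND A)) OR (A OR (A OR F)) = a + b − a·b on (0.0151, 0.6276) = 0.6332
  → value = 0.6332
Under bounded:
  C OR A = min(1, a+b) on (0.28, 0.08) = 0.36
  F AND A = max(0, a+b−1) on (0.56, 0.08) = 0.00
  (C OR A) AND (F AND A) = max(0, a+b−1) on (0.36, 0.00) = 0.00
  A OR F = min(1, a+b) on (0.08, 0.56) = 0.64
  A OR (A OR F) = min(1, a+b) on (0.08, 0.64) = 0.72
  ((C OR A) AND (F AND A)) OR (A OR (A OR F)) = min(1, a+b) on (0.00, 0.72) = 0.72
  → value = 0.7200
|0.6332 − 0.7200| = 0.087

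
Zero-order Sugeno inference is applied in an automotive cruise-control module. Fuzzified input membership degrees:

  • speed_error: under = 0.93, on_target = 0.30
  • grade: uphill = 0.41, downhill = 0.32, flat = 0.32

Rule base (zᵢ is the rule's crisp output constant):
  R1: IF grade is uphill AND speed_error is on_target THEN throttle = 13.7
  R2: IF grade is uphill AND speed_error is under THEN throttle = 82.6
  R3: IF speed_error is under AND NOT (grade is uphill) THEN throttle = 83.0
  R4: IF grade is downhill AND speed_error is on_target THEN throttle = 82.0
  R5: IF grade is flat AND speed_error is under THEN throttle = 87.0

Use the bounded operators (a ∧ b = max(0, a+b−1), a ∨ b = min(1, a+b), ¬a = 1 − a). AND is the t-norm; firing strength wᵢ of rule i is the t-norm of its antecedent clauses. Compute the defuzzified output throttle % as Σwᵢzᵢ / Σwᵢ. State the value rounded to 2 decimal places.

83.78

R1 (z=13.7): uphill=0.41, on_target=0.30; AND[max(0, a+b−1)] → w = 0.00
R2 (z=82.6): uphill=0.41, under=0.93; AND[max(0, a+b−1)] → w = 0.34
R3 (z=83.0): under=0.93, ¬uphill=1−0.41=0.59; AND[max(0, a+b−1)] → w = 0.52
R4 (z=82.0): downhill=0.32, on_target=0.30; AND[max(0, a+b−1)] → w = 0.00
R5 (z=87.0): flat=0.32, under=0.93; AND[max(0, a+b−1)] → w = 0.25
Weighted average = (0.00·13.7 + 0.34·82.6 + 0.52·83.0 + 0.00·82.0 + 0.25·87.0) / (0.00 + 0.34 + 0.52 + 0.00 + 0.25)
  = 92.9940 / 1.1100 = 83.78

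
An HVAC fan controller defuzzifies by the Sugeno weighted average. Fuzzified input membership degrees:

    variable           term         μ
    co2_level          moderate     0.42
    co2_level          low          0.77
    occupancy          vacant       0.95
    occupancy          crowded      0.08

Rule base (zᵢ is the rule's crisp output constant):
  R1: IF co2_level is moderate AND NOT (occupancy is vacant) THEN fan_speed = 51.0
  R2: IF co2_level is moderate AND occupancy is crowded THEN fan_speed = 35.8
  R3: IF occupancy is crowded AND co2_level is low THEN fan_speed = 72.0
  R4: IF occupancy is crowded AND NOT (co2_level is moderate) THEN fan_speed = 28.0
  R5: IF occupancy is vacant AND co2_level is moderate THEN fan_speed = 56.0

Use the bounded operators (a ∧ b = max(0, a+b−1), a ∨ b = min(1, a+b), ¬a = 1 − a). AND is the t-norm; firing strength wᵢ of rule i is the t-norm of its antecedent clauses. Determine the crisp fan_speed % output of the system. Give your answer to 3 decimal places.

R1 (z=51.0): moderate=0.42, ¬vacant=1−0.95=0.05; AND[max(0, a+b−1)] → w = 0.00
R2 (z=35.8): moderate=0.42, crowded=0.08; AND[max(0, a+b−1)] → w = 0.00
R3 (z=72.0): crowded=0.08, low=0.77; AND[max(0, a+b−1)] → w = 0.00
R4 (z=28.0): crowded=0.08, ¬moderate=1−0.42=0.58; AND[max(0, a+b−1)] → w = 0.00
R5 (z=56.0): vacant=0.95, moderate=0.42; AND[max(0, a+b−1)] → w = 0.37
Weighted average = (0.00·51.0 + 0.00·35.8 + 0.00·72.0 + 0.00·28.0 + 0.37·56.0) / (0.00 + 0.00 + 0.00 + 0.00 + 0.37)
  = 20.7200 / 0.3700 = 56.000

56.000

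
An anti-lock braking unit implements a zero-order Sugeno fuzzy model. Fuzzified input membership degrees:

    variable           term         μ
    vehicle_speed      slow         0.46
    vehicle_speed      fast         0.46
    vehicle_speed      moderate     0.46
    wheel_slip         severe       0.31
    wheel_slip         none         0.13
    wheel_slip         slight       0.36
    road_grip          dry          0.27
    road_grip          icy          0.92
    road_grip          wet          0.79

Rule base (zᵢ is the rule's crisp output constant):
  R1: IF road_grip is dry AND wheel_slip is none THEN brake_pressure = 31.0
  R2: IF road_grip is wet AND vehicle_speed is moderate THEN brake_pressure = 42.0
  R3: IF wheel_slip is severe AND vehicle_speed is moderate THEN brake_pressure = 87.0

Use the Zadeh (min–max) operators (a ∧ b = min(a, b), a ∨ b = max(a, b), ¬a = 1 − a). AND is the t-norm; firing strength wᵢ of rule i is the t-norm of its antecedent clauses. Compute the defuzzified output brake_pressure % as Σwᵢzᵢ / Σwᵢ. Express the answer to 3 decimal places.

55.911

R1 (z=31.0): dry=0.27, none=0.13; AND[min(a, b)] → w = 0.13
R2 (z=42.0): wet=0.79, moderate=0.46; AND[min(a, b)] → w = 0.46
R3 (z=87.0): severe=0.31, moderate=0.46; AND[min(a, b)] → w = 0.31
Weighted average = (0.13·31.0 + 0.46·42.0 + 0.31·87.0) / (0.13 + 0.46 + 0.31)
  = 50.3200 / 0.9000 = 55.911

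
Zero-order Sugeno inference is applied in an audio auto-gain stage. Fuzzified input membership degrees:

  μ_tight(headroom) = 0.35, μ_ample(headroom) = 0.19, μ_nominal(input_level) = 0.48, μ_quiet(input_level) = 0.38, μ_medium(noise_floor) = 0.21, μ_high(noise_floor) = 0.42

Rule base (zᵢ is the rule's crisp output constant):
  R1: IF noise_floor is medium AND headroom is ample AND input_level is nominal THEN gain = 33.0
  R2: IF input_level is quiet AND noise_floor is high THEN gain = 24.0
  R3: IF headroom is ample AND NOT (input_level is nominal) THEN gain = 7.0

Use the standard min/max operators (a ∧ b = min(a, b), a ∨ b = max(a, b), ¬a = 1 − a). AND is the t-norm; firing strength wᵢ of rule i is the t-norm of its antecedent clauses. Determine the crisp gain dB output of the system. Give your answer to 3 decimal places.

R1 (z=33.0): medium=0.21, ample=0.19, nominal=0.48; AND[min(a, b)] → w = 0.19
R2 (z=24.0): quiet=0.38, high=0.42; AND[min(a, b)] → w = 0.38
R3 (z=7.0): ample=0.19, ¬nominal=1−0.48=0.52; AND[min(a, b)] → w = 0.19
Weighted average = (0.19·33.0 + 0.38·24.0 + 0.19·7.0) / (0.19 + 0.38 + 0.19)
  = 16.7200 / 0.7600 = 22.000

22.000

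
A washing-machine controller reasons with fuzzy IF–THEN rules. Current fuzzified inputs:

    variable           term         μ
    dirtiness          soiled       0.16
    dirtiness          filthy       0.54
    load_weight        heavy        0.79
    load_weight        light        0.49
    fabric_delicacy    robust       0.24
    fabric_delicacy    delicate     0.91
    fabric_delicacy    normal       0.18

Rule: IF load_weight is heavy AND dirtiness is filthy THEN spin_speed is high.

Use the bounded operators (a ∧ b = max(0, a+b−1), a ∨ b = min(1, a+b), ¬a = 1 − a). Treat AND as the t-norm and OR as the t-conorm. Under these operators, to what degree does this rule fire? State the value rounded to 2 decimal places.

firing strength: heavy=0.79, filthy=0.54; AND[max(0, a+b−1)] → w = 0.33

0.33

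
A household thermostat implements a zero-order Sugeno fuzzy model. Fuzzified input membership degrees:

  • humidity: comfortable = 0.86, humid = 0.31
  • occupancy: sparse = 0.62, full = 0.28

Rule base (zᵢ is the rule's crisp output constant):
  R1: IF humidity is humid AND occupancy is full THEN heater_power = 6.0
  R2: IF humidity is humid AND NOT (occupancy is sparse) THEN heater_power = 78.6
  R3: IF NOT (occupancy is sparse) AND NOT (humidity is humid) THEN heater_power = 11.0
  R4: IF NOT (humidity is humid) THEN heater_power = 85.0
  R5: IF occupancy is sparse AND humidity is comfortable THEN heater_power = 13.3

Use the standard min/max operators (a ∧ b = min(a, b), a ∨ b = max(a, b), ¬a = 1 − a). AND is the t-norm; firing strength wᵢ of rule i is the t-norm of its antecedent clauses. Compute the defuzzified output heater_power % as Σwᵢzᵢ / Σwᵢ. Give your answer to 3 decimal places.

42.597

R1 (z=6.0): humid=0.31, full=0.28; AND[min(a, b)] → w = 0.28
R2 (z=78.6): humid=0.31, ¬sparse=1−0.62=0.38; AND[min(a, b)] → w = 0.31
R3 (z=11.0): ¬sparse=1−0.62=0.38, ¬humid=1−0.31=0.69; AND[min(a, b)] → w = 0.38
R4 (z=85.0): ¬humid=1−0.31=0.69 → w = 0.69
R5 (z=13.3): sparse=0.62, comfortable=0.86; AND[min(a, b)] → w = 0.62
Weighted average = (0.28·6.0 + 0.31·78.6 + 0.38·11.0 + 0.69·85.0 + 0.62·13.3) / (0.28 + 0.31 + 0.38 + 0.69 + 0.62)
  = 97.1220 / 2.2800 = 42.597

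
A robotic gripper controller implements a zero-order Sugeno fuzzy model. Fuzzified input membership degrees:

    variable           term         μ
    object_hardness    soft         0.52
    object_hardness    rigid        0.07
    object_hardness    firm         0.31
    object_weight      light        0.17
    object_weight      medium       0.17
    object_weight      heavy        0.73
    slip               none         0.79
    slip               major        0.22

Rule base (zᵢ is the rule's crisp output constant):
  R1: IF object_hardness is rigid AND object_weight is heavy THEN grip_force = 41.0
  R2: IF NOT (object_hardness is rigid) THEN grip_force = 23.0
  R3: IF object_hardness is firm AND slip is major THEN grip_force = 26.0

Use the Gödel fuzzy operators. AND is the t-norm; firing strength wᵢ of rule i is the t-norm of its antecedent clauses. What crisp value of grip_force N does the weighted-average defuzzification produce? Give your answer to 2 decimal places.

R1 (z=41.0): rigid=0.07, heavy=0.73; AND[min(a, b)] → w = 0.07
R2 (z=23.0): ¬rigid=1−0.07=0.93 → w = 0.93
R3 (z=26.0): firm=0.31, major=0.22; AND[min(a, b)] → w = 0.22
Weighted average = (0.07·41.0 + 0.93·23.0 + 0.22·26.0) / (0.07 + 0.93 + 0.22)
  = 29.9800 / 1.2200 = 24.57

24.57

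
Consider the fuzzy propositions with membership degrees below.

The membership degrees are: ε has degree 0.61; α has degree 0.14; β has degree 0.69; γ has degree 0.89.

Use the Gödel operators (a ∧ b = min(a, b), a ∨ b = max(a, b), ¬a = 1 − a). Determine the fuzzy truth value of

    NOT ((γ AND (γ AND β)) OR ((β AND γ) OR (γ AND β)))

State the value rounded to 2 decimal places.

0.31

γ AND β = min(a, b) on (0.89, 0.69) = 0.69
γ AND (γ AND β) = min(a, b) on (0.89, 0.69) = 0.69
β AND γ = min(a, b) on (0.69, 0.89) = 0.69
γ AND β = min(a, b) on (0.89, 0.69) = 0.69
(β AND γ) OR (γ AND β) = max(a, b) on (0.69, 0.69) = 0.69
(γ AND (γ AND β)) OR ((β AND γ) OR (γ AND β)) = max(a, b) on (0.69, 0.69) = 0.69
NOT ((γ AND (γ AND β)) OR ((β AND γ) OR (γ AND β))) = 1 − 0.69 = 0.31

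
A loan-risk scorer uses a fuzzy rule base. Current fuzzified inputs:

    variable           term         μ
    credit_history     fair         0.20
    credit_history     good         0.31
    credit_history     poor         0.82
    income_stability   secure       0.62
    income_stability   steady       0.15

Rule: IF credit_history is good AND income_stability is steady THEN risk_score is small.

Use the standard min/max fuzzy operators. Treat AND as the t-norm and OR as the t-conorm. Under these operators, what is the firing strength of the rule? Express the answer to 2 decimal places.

firing strength: good=0.31, steady=0.15; AND[min(a, b)] → w = 0.15

0.15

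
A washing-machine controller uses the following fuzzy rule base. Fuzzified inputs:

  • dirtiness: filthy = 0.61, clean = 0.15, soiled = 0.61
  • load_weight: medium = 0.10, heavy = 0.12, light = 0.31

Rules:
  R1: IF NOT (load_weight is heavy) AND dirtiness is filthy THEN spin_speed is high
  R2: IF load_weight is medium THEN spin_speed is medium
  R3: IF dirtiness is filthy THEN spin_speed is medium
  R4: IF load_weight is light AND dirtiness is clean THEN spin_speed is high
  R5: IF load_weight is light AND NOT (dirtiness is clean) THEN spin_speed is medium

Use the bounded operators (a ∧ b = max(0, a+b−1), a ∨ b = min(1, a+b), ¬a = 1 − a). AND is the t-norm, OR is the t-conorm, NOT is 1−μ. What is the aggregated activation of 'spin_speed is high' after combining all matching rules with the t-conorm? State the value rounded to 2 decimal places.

0.49

R1: ¬heavy=1−0.12=0.88, filthy=0.61; AND[max(0, a+b−1)] → w = 0.49
R2: medium=0.10 → w = 0.10
R3: filthy=0.61 → w = 0.61
R4: light=0.31, clean=0.15; AND[max(0, a+b−1)] → w = 0.00
R5: light=0.31, ¬clean=1−0.15=0.85; AND[max(0, a+b−1)] → w = 0.16
Rules with consequent 'high': {R1, R4} → strengths 0.49, 0.00
Aggregate via t-conorm [min(1, a+b)]: 0.49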